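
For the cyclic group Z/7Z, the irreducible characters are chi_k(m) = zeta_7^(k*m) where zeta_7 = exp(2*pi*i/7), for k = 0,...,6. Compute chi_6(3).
chi_6(3) = zeta_7^18 = exp(-6*I*pi/7)

chi_6(3) = zeta_7^(6*3) = zeta_7^18. Since zeta_7^7 = 1, this equals zeta_7^4 = exp(2*pi*i*4/7) = exp(-6*I*pi/7).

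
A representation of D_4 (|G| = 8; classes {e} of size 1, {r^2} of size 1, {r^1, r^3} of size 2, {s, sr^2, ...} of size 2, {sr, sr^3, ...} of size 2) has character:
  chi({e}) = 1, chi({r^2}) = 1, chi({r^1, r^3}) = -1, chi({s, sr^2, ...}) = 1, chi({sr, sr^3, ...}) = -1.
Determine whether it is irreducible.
Irreducible: <chi, chi> = 1.

Argument: <chi, chi> = (1/|G|) sum_C |C| * |chi(C)|^2 = (1/8)[1*|1|^2 + 1*|1|^2 + 2*|-1|^2 + 2*|1|^2 + 2*|-1|^2]
  = (1/8)[(1) + (1) + (2) + (2) + (2)] = 8/8 = 1.
A character is irreducible iff <chi, chi> = 1, so this representation is irreducible.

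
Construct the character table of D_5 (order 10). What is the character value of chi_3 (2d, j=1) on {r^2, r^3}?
Conjugacy classes: {e} of size 1, {r^1, r^4} of size 2, {r^2, r^3} of size 2, {s, sr, ..., sr^4} of size 5.
Character table:
  irrep \ class              {e} (size 1)  {r^1, r^4} (size 2)  {r^2, r^3} (size 2)  {s, sr, ..., sr^4} (size 5)
  chi_1 (triv)               1             1                    1                    1                          
  chi_2 (sign: r->1, s->-1)  1             1                    1                    -1                         
  chi_3 (2d, j=1)            2             -1/2 + sqrt(5)/2     -sqrt(5)/2 - 1/2     0                          
  chi_4 (2d, j=2)            2             -sqrt(5)/2 - 1/2     -1/2 + sqrt(5)/2     0                          

Spot check: chi_3 (2d, j=1) on {r^2, r^3} = -sqrt(5)/2 - 1/2.

Justification: D_5 has order 2*5 = 10 with 4 conjugacy classes, hence 4 irreducibles. Sum of squared dims 1 + 1 + 4 + 4 = 10 = |G|. Linear characters come from the abelianisation; the 2-dimensional irreps have character r^k -> 2*cos(2*pi*j*k/5), reflections -> 0.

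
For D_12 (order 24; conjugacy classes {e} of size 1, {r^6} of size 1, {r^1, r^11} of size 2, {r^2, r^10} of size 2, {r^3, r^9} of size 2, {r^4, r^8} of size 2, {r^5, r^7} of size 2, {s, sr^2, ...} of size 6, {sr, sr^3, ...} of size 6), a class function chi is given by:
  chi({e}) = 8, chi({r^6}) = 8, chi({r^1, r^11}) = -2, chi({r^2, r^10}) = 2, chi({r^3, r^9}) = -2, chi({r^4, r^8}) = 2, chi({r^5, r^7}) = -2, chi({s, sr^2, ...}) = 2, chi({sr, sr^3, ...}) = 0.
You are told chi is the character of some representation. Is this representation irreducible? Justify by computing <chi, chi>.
Not irreducible (reducible): <chi, chi> = 8 > 1.

Reasoning: <chi, chi> = (1/|G|) sum_C |C| * |chi(C)|^2 = (1/24)[1*|8|^2 + 1*|8|^2 + 2*|-2|^2 + 2*|2|^2 + 2*|-2|^2 + 2*|2|^2 + 2*|-2|^2 + 6*|2|^2 + 6*|0|^2]
  = (1/24)[(64) + (64) + (8) + (8) + (8) + (8) + (8) + (24) + (0)] = 192/24 = 8.
A character is irreducible iff <chi, chi> = 1, so this representation is reducible.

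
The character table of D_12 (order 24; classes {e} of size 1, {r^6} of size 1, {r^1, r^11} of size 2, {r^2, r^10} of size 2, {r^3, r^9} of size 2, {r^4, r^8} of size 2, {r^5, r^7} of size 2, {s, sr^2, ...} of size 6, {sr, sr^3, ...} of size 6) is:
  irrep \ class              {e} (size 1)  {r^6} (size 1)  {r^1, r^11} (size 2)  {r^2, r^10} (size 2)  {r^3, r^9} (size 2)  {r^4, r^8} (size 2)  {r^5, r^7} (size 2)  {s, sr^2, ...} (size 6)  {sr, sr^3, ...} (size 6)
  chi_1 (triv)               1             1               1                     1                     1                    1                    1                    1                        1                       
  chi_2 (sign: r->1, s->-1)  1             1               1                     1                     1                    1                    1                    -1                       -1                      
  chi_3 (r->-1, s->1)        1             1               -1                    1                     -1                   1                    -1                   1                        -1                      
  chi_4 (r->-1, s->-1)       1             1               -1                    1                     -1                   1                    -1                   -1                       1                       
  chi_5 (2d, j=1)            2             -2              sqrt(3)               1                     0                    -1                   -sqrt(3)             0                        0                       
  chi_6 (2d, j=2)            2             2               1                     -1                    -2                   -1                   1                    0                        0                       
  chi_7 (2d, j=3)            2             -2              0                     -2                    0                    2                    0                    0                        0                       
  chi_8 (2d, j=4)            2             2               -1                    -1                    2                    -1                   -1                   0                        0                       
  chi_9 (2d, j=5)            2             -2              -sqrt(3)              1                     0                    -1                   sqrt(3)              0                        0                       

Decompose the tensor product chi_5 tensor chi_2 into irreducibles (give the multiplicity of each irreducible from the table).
chi_5 tensor chi_2 = chi_5 (all other irreducibles have multiplicity 0).

Solution. The character of a tensor product is the pointwise product (chi_5 * chi_2)(C) = chi_5(C) * chi_2(C):
  {e}: (2)*(1), {r^6}: (-2)*(1), {r^1, r^11}: (sqrt(3))*(1), {r^2, r^10}: (1)*(1), {r^3, r^9}: (0)*(1), {r^4, r^8}: (-1)*(1), {r^5, r^7}: (-sqrt(3))*(1), {s, sr^2, ...}: (0)*(-1), {sr, sr^3, ...}: (0)*(-1)
so (chi_5 * chi_2) takes values
  {e} -> 2, {r^6} -> -2, {r^1, r^11} -> sqrt(3), {r^2, r^10} -> 1, {r^3, r^9} -> 0, {r^4, r^8} -> -1, {r^5, r^7} -> -sqrt(3), {s, sr^2, ...} -> 0, {sr, sr^3, ...} -> 0.
Now take the inner product of this character with each irreducible chi from the table, <chi_5*chi_2, chi> = (1/24) sum_C |C| (chi_5*chi_2)(C) conj(chi(C)):
  <chi_5*chi_2, chi_1> = (1/24)[1*(2)*conj(1) + 1*(-2)*conj(1) + 2*(sqrt(3))*conj(1) + 2*(1)*conj(1) + 2*(0)*conj(1) + 2*(-1)*conj(1) + 2*(-sqrt(3))*conj(1) + 6*(0)*conj(1) + 6*(0)*conj(1)]
      = (1/24)[(2) + (-2) + (2*sqrt(3)) + (2) + (0) + (-2) + (-2*sqrt(3)) + (0) + (0)] = 0/24 = 0
  <chi_5*chi_2, chi_2> = (1/24)[1*(2)*conj(1) + 1*(-2)*conj(1) + 2*(sqrt(3))*conj(1) + 2*(1)*conj(1) + 2*(0)*conj(1) + 2*(-1)*conj(1) + 2*(-sqrt(3))*conj(1) + 6*(0)*conj(-1) + 6*(0)*conj(-1)]
      = (1/24)[(2) + (-2) + (2*sqrt(3)) + (2) + (0) + (-2) + (-2*sqrt(3)) + (0) + (0)] = 0/24 = 0
  <chi_5*chi_2, chi_3> = (1/24)[1*(2)*conj(1) + 1*(-2)*conj(1) + 2*(sqrt(3))*conj(-1) + 2*(1)*conj(1) + 2*(0)*conj(-1) + 2*(-1)*conj(1) + 2*(-sqrt(3))*conj(-1) + 6*(0)*conj(1) + 6*(0)*conj(-1)]
      = (1/24)[(2) + (-2) + (-2*sqrt(3)) + (2) + (0) + (-2) + (2*sqrt(3)) + (0) + (0)] = 0/24 = 0
  <chi_5*chi_2, chi_4> = (1/24)[1*(2)*conj(1) + 1*(-2)*conj(1) + 2*(sqrt(3))*conj(-1) + 2*(1)*conj(1) + 2*(0)*conj(-1) + 2*(-1)*conj(1) + 2*(-sqrt(3))*conj(-1) + 6*(0)*conj(-1) + 6*(0)*conj(1)]
      = (1/24)[(2) + (-2) + (-2*sqrt(3)) + (2) + (0) + (-2) + (2*sqrt(3)) + (0) + (0)] = 0/24 = 0
  <chi_5*chi_2, chi_5> = (1/24)[1*(2)*conj(2) + 1*(-2)*conj(-2) + 2*(sqrt(3))*conj(sqrt(3)) + 2*(1)*conj(1) + 2*(0)*conj(0) + 2*(-1)*conj(-1) + 2*(-sqrt(3))*conj(-sqrt(3)) + 6*(0)*conj(0) + 6*(0)*conj(0)]
      = (1/24)[(4) + (4) + (6) + (2) + (0) + (2) + (6) + (0) + (0)] = 24/24 = 1
  <chi_5*chi_2, chi_6> = (1/24)[1*(2)*conj(2) + 1*(-2)*conj(2) + 2*(sqrt(3))*conj(1) + 2*(1)*conj(-1) + 2*(0)*conj(-2) + 2*(-1)*conj(-1) + 2*(-sqrt(3))*conj(1) + 6*(0)*conj(0) + 6*(0)*conj(0)]
      = (1/24)[(4) + (-4) + (2*sqrt(3)) + (-2) + (0) + (2) + (-2*sqrt(3)) + (0) + (0)] = 0/24 = 0
  <chi_5*chi_2, chi_7> = (1/24)[1*(2)*conj(2) + 1*(-2)*conj(-2) + 2*(sqrt(3))*conj(0) + 2*(1)*conj(-2) + 2*(0)*conj(0) + 2*(-1)*conj(2) + 2*(-sqrt(3))*conj(0) + 6*(0)*conj(0) + 6*(0)*conj(0)]
      = (1/24)[(4) + (4) + (0) + (-4) + (0) + (-4) + (0) + (0) + (0)] = 0/24 = 0
  <chi_5*chi_2, chi_8> = (1/24)[1*(2)*conj(2) + 1*(-2)*conj(2) + 2*(sqrt(3))*conj(-1) + 2*(1)*conj(-1) + 2*(0)*conj(2) + 2*(-1)*conj(-1) + 2*(-sqrt(3))*conj(-1) + 6*(0)*conj(0) + 6*(0)*conj(0)]
      = (1/24)[(4) + (-4) + (-2*sqrt(3)) + (-2) + (0) + (2) + (2*sqrt(3)) + (0) + (0)] = 0/24 = 0
  <chi_5*chi_2, chi_9> = (1/24)[1*(2)*conj(2) + 1*(-2)*conj(-2) + 2*(sqrt(3))*conj(-sqrt(3)) + 2*(1)*conj(1) + 2*(0)*conj(0) + 2*(-1)*conj(-1) + 2*(-sqrt(3))*conj(sqrt(3)) + 6*(0)*conj(0) + 6*(0)*conj(0)]
      = (1/24)[(4) + (4) + (-6) + (2) + (0) + (2) + (-6) + (0) + (0)] = 0/24 = 0
Hence the multiplicities are chi_5: 1. Dimension check: dim(chi_5)*dim(chi_2) = 2*1 = 2 and sum (mult * dim) = 1*2 = 2.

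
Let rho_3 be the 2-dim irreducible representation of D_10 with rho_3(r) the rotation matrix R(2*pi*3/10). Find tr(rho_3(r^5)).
chi_{rho_3}(r^5) = 2*cos(2*pi*3*5/10) = -2

Solution. rho_3(r^5) is rotation by angle 2*pi*3*5/10, whose trace is 2*cos(2*pi*3*5/10) = -2.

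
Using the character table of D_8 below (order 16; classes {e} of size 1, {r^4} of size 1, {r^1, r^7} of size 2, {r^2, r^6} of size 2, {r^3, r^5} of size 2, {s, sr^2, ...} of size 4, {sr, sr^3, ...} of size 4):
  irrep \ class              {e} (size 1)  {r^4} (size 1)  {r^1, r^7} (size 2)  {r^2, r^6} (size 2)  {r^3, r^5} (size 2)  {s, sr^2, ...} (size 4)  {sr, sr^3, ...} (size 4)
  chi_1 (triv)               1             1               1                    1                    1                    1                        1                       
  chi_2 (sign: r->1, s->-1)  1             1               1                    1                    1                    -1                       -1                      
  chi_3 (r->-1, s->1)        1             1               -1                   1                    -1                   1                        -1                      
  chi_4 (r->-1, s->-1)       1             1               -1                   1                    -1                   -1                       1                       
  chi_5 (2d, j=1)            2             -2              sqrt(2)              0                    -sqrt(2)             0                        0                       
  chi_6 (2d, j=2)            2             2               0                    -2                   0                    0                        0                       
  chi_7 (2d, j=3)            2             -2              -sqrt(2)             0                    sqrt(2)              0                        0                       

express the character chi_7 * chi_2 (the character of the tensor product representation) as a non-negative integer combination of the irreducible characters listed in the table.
chi_7 tensor chi_2 = chi_7 (all other irreducibles have multiplicity 0).

Solution. The character of a tensor product is the pointwise product (chi_7 * chi_2)(C) = chi_7(C) * chi_2(C):
  {e}: (2)*(1), {r^4}: (-2)*(1), {r^1, r^7}: (-sqrt(2))*(1), {r^2, r^6}: (0)*(1), {r^3, r^5}: (sqrt(2))*(1), {s, sr^2, ...}: (0)*(-1), {sr, sr^3, ...}: (0)*(-1)
so (chi_7 * chi_2) takes values
  {e} -> 2, {r^4} -> -2, {r^1, r^7} -> -sqrt(2), {r^2, r^6} -> 0, {r^3, r^5} -> sqrt(2), {s, sr^2, ...} -> 0, {sr, sr^3, ...} -> 0.
Now take the inner product of this character with each irreducible chi from the table, <chi_7*chi_2, chi> = (1/16) sum_C |C| (chi_7*chi_2)(C) conj(chi(C)):
  <chi_7*chi_2, chi_1> = (1/16)[1*(2)*conj(1) + 1*(-2)*conj(1) + 2*(-sqrt(2))*conj(1) + 2*(0)*conj(1) + 2*(sqrt(2))*conj(1) + 4*(0)*conj(1) + 4*(0)*conj(1)]
      = (1/16)[(2) + (-2) + (-2*sqrt(2)) + (0) + (2*sqrt(2)) + (0) + (0)] = 0/16 = 0
  <chi_7*chi_2, chi_2> = (1/16)[1*(2)*conj(1) + 1*(-2)*conj(1) + 2*(-sqrt(2))*conj(1) + 2*(0)*conj(1) + 2*(sqrt(2))*conj(1) + 4*(0)*conj(-1) + 4*(0)*conj(-1)]
      = (1/16)[(2) + (-2) + (-2*sqrt(2)) + (0) + (2*sqrt(2)) + (0) + (0)] = 0/16 = 0
  <chi_7*chi_2, chi_3> = (1/16)[1*(2)*conj(1) + 1*(-2)*conj(1) + 2*(-sqrt(2))*conj(-1) + 2*(0)*conj(1) + 2*(sqrt(2))*conj(-1) + 4*(0)*conj(1) + 4*(0)*conj(-1)]
      = (1/16)[(2) + (-2) + (2*sqrt(2)) + (0) + (-2*sqrt(2)) + (0) + (0)] = 0/16 = 0
  <chi_7*chi_2, chi_4> = (1/16)[1*(2)*conj(1) + 1*(-2)*conj(1) + 2*(-sqrt(2))*conj(-1) + 2*(0)*conj(1) + 2*(sqrt(2))*conj(-1) + 4*(0)*conj(-1) + 4*(0)*conj(1)]
      = (1/16)[(2) + (-2) + (2*sqrt(2)) + (0) + (-2*sqrt(2)) + (0) + (0)] = 0/16 = 0
  <chi_7*chi_2, chi_5> = (1/16)[1*(2)*conj(2) + 1*(-2)*conj(-2) + 2*(-sqrt(2))*conj(sqrt(2)) + 2*(0)*conj(0) + 2*(sqrt(2))*conj(-sqrt(2)) + 4*(0)*conj(0) + 4*(0)*conj(0)]
      = (1/16)[(4) + (4) + (-4) + (0) + (-4) + (0) + (0)] = 0/16 = 0
  <chi_7*chi_2, chi_6> = (1/16)[1*(2)*conj(2) + 1*(-2)*conj(2) + 2*(-sqrt(2))*conj(0) + 2*(0)*conj(-2) + 2*(sqrt(2))*conj(0) + 4*(0)*conj(0) + 4*(0)*conj(0)]
      = (1/16)[(4) + (-4) + (0) + (0) + (0) + (0) + (0)] = 0/16 = 0
  <chi_7*chi_2, chi_7> = (1/16)[1*(2)*conj(2) + 1*(-2)*conj(-2) + 2*(-sqrt(2))*conj(-sqrt(2)) + 2*(0)*conj(0) + 2*(sqrt(2))*conj(sqrt(2)) + 4*(0)*conj(0) + 4*(0)*conj(0)]
      = (1/16)[(4) + (4) + (4) + (0) + (4) + (0) + (0)] = 16/16 = 1
Hence the multiplicities are chi_7: 1. Dimension check: dim(chi_7)*dim(chi_2) = 2*1 = 2 and sum (mult * dim) = 1*2 = 2.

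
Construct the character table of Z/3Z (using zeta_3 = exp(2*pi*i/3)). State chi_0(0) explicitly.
Character table of Z/3Z (irreps indexed chi_0,...,chi_2 with chi_k(m) = zeta_3^(k*m), zeta_3 = exp(2*pi*i/3)):
  irrep \ class  {0} (size 1)  {1} (size 1)    {2} (size 1)  
  chi_0          1             1               1             
  chi_1          1             exp(2*I*pi/3)   exp(-2*I*pi/3)
  chi_2          1             exp(-2*I*pi/3)  exp(2*I*pi/3) 

Spot check: chi_0(0) = zeta_3^(0*0) = zeta_3^0 = 1.

Z/3Z is abelian, so all 3 irreducible complex representations are 1-dimensional. They are given by chi_k(m) = zeta_3^(k*m) for k = 0,...,2. Row orthogonality: sum_m chi_k(m) conj(chi_l(m)) = 3 * [k = l].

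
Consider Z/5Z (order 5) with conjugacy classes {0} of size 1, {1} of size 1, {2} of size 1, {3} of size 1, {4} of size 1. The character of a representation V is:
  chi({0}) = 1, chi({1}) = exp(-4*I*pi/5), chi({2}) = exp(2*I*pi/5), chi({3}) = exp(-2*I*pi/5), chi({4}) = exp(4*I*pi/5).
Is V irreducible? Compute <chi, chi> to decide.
Irreducible: <chi, chi> = 1.

Solution. <chi, chi> = (1/|G|) sum_C |C| * |chi(C)|^2 = (1/5)[1*|1|^2 + 1*|exp(-4*I*pi/5)|^2 + 1*|exp(2*I*pi/5)|^2 + 1*|exp(-2*I*pi/5)|^2 + 1*|exp(4*I*pi/5)|^2]
  = (1/5)[(1) + (1) + (1) + (1) + (1)] = 5/5 = 1.
(Exp terms are combined using exp(i*s)*conj(exp(i*t)) = exp(i*(s-t)), and sums of them are collapsed using the identity that for every m > 1 the m distinct m-th roots of unity sum to 0, e.g. 1 + exp(2*I*pi/3) + exp(-2*I*pi/3) = 0.)
A character is irreducible iff <chi, chi> = 1, so this representation is irreducible.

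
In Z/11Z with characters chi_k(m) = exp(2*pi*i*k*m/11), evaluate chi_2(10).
chi_2(10) = zeta_11^20 = exp(-4*I*pi/11)

Explanation: chi_2(10) = zeta_11^(2*10) = zeta_11^20. Since zeta_11^11 = 1, this equals zeta_11^9 = exp(2*pi*i*9/11) = exp(-4*I*pi/11).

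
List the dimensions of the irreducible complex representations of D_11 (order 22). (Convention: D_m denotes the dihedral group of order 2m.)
Dimensions: 1, 1, 2, 2, 2, 2, 2

Derivation: There are 7 irreducibles (= number of conjugacy classes). Their dimensions d_i satisfy sum d_i^2 = |G| = 22: 1 + 1 + 4 + 4 + 4 + 4 + 4 = 22.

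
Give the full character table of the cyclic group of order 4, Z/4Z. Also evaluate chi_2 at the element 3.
Character table of Z/4Z (irreps indexed chi_0,...,chi_3 with chi_k(m) = zeta_4^(k*m), zeta_4 = exp(2*pi*i/4)):
  irrep \ class  {0} (size 1)  {1} (size 1)  {2} (size 1)  {3} (size 1)
  chi_0          1             1             1             1           
  chi_1          1             I             -1            -I          
  chi_2          1             -1            1             -1          
  chi_3          1             -I            -1            I           

Spot check: chi_2(3) = zeta_4^(2*3) = zeta_4^6 = -1.

Explanation: Z/4Z is abelian, so all 4 irreducible complex representations are 1-dimensional. They are given by chi_k(m) = zeta_4^(k*m) for k = 0,...,3. Row orthogonality: sum_m chi_k(m) conj(chi_l(m)) = 4 * [k = l].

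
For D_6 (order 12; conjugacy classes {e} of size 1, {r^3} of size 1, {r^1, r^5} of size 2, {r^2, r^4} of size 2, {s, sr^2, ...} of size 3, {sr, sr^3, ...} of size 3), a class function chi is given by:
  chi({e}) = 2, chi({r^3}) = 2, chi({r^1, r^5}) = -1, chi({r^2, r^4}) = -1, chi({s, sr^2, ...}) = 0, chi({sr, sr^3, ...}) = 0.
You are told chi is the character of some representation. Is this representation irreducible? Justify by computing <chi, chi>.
Irreducible: <chi, chi> = 1.

Solution. <chi, chi> = (1/|G|) sum_C |C| * |chi(C)|^2 = (1/12)[1*|2|^2 + 1*|2|^2 + 2*|-1|^2 + 2*|-1|^2 + 3*|0|^2 + 3*|0|^2]
  = (1/12)[(4) + (4) + (2) + (2) + (0) + (0)] = 12/12 = 1.
A character is irreducible iff <chi, chi> = 1, so this representation is irreducible.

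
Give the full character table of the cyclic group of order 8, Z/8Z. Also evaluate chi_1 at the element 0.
Character table of Z/8Z (irreps indexed chi_0,...,chi_7 with chi_k(m) = zeta_8^(k*m), zeta_8 = exp(2*pi*i/8)):
  irrep \ class  {0} (size 1)  {1} (size 1)    {2} (size 1)  {3} (size 1)    {4} (size 1)  {5} (size 1)    {6} (size 1)  {7} (size 1)  
  chi_0          1             1               1             1               1             1               1             1             
  chi_1          1             exp(I*pi/4)     I             exp(3*I*pi/4)   -1            exp(-3*I*pi/4)  -I            exp(-I*pi/4)  
  chi_2          1             I               -1            -I              1             I               -1            -I            
  chi_3          1             exp(3*I*pi/4)   -I            exp(I*pi/4)     -1            exp(-I*pi/4)    I             exp(-3*I*pi/4)
  chi_4          1             -1              1             -1              1             -1              1             -1            
  chi_5          1             exp(-3*I*pi/4)  I             exp(-I*pi/4)    -1            exp(I*pi/4)     -I            exp(3*I*pi/4) 
  chi_6          1             -I              -1            I               1             -I              -1            I             
  chi_7          1             exp(-I*pi/4)    -I            exp(-3*I*pi/4)  -1            exp(3*I*pi/4)   I             exp(I*pi/4)   

Spot check: chi_1(0) = zeta_8^(1*0) = zeta_8^0 = 1.

Explanation: Z/8Z is abelian, so all 8 irreducible complex representations are 1-dimensional. They are given by chi_k(m) = zeta_8^(k*m) for k = 0,...,7. Row orthogonality: sum_m chi_k(m) conj(chi_l(m)) = 8 * [k = l].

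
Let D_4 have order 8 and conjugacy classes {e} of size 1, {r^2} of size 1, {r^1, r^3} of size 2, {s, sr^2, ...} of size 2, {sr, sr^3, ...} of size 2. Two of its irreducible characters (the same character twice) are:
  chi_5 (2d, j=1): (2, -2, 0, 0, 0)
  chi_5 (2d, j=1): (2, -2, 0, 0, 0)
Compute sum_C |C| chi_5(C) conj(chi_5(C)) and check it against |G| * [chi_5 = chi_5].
Sum = 8 = |G| = 8; so <chi_5, chi_5> = 1 (norm-1 confirms irreducibility).

Working: Compute term by term over conjugacy classes (|C| * chi_5(C) * conj(chi_5(C))):
  1*(2)*conj(2) + 1*(-2)*conj(-2) + 2*(0)*conj(0) + 2*(0)*conj(0) + 2*(0)*conj(0)
  = (4) + (4) + (0) + (0) + (0)
  = 8.
Dividing by |G| = 8 gives 8/8 = 1, matching the row-orthogonality relation <chi_5, chi_5> = [chi_5 = chi_5].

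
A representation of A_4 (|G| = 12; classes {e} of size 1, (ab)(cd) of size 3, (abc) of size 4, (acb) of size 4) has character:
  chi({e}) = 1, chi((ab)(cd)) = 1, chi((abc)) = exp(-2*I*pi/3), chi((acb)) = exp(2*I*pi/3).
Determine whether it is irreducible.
Irreducible: <chi, chi> = 1.

Reasoning: <chi, chi> = (1/|G|) sum_C |C| * |chi(C)|^2 = (1/12)[1*|1|^2 + 3*|1|^2 + 4*|exp(-2*I*pi/3)|^2 + 4*|exp(2*I*pi/3)|^2]
  = (1/12)[(1) + (3) + (4) + (4)] = 12/12 = 1.
(Exp terms are combined using exp(i*s)*conj(exp(i*t)) = exp(i*(s-t)), and sums of them are collapsed using the identity that for every m > 1 the m distinct m-th roots of unity sum to 0, e.g. 1 + exp(2*I*pi/3) + exp(-2*I*pi/3) = 0.)
A character is irreducible iff <chi, chi> = 1, so this representation is irreducible.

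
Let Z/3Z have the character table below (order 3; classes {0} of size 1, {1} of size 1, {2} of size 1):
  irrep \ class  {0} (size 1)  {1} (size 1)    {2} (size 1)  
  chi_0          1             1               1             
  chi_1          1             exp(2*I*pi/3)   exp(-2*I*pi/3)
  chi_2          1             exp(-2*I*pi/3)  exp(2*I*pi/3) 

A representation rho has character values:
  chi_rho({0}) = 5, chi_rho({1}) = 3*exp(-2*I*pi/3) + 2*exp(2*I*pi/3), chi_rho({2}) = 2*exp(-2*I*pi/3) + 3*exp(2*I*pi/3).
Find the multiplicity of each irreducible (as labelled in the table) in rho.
Multiplicities: chi_0: 0, chi_1: 2, chi_2: 3.

Solution. Use <chi_rho, chi> = (1/|G|) sum_C |C| * chi_rho(C) * conj(chi(C)) with |G| = 3 for each irreducible chi in the table:
  <chi_rho, chi_0> = (1/3)[1*(5)*conj(1) + 1*(3*exp(-2*I*pi/3) + 2*exp(2*I*pi/3))*conj(1) + 1*(2*exp(-2*I*pi/3) + 3*exp(2*I*pi/3))*conj(1)]
      = (1/3)[(5) + (3*exp(-2*I*pi/3) + 2*exp(2*I*pi/3)) + (2*exp(-2*I*pi/3) + 3*exp(2*I*pi/3))] = 0/3 = 0
  <chi_rho, chi_1> = (1/3)[1*(5)*conj(1) + 1*(3*exp(-2*I*pi/3) + 2*exp(2*I*pi/3))*conj(exp(2*I*pi/3)) + 1*(2*exp(-2*I*pi/3) + 3*exp(2*I*pi/3))*conj(exp(-2*I*pi/3))]
      = (1/3)[(5) + (2 + 3*exp(2*I*pi/3)) + (2 + 3*exp(-2*I*pi/3))] = 6/3 = 2
  <chi_rho, chi_2> = (1/3)[1*(5)*conj(1) + 1*(3*exp(-2*I*pi/3) + 2*exp(2*I*pi/3))*conj(exp(-2*I*pi/3)) + 1*(2*exp(-2*I*pi/3) + 3*exp(2*I*pi/3))*conj(exp(2*I*pi/3))]
      = (1/3)[(5) + (3 + 2*exp(-2*I*pi/3)) + (3 + 2*exp(2*I*pi/3))] = 9/3 = 3
(Exp terms are combined using exp(i*s)*conj(exp(i*t)) = exp(i*(s-t)), and sums of them are collapsed using the identity that for every m > 1 the m distinct m-th roots of unity sum to 0, e.g. 1 + exp(2*I*pi/3) + exp(-2*I*pi/3) = 0.)
Dimension check: dim(rho) = sum (mult * dim) = 0*1 + 2*1 + 3*1 = 5 = chi_rho(e) = 5.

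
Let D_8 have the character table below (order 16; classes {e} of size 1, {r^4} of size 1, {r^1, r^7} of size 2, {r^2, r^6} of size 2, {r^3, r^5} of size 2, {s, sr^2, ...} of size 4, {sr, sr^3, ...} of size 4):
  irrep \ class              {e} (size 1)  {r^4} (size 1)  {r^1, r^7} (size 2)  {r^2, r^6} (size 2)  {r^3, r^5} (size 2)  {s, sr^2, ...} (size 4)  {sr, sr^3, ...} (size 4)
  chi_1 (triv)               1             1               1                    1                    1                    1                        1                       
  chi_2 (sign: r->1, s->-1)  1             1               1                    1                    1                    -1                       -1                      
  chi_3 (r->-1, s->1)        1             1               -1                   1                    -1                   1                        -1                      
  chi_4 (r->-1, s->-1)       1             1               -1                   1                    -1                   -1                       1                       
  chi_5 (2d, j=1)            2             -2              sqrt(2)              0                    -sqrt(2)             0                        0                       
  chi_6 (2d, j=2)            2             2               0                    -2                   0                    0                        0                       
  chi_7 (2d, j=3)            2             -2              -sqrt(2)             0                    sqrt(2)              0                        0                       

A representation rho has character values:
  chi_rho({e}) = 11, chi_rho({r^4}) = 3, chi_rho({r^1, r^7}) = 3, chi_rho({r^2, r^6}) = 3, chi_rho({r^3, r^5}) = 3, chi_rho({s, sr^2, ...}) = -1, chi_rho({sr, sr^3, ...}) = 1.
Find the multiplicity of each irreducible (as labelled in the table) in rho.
Multiplicities: chi_1: 2, chi_2: 2, chi_3: 0, chi_4: 1, chi_5: 1, chi_6: 1, chi_7: 1.

Derivation: Use <chi_rho, chi> = (1/|G|) sum_C |C| * chi_rho(C) * conj(chi(C)) with |G| = 16 for each irreducible chi in the table:
  <chi_rho, chi_1> = (1/16)[1*(11)*conj(1) + 1*(3)*conj(1) + 2*(3)*conj(1) + 2*(3)*conj(1) + 2*(3)*conj(1) + 4*(-1)*conj(1) + 4*(1)*conj(1)]
      = (1/16)[(11) + (3) + (6) + (6) + (6) + (-4) + (4)] = 32/16 = 2
  <chi_rho, chi_2> = (1/16)[1*(11)*conj(1) + 1*(3)*conj(1) + 2*(3)*conj(1) + 2*(3)*conj(1) + 2*(3)*conj(1) + 4*(-1)*conj(-1) + 4*(1)*conj(-1)]
      = (1/16)[(11) + (3) + (6) + (6) + (6) + (4) + (-4)] = 32/16 = 2
  <chi_rho, chi_3> = (1/16)[1*(11)*conj(1) + 1*(3)*conj(1) + 2*(3)*conj(-1) + 2*(3)*conj(1) + 2*(3)*conj(-1) + 4*(-1)*conj(1) + 4*(1)*conj(-1)]
      = (1/16)[(11) + (3) + (-6) + (6) + (-6) + (-4) + (-4)] = 0/16 = 0
  <chi_rho, chi_4> = (1/16)[1*(11)*conj(1) + 1*(3)*conj(1) + 2*(3)*conj(-1) + 2*(3)*conj(1) + 2*(3)*conj(-1) + 4*(-1)*conj(-1) + 4*(1)*conj(1)]
      = (1/16)[(11) + (3) + (-6) + (6) + (-6) + (4) + (4)] = 16/16 = 1
  <chi_rho, chi_5> = (1/16)[1*(11)*conj(2) + 1*(3)*conj(-2) + 2*(3)*conj(sqrt(2)) + 2*(3)*conj(0) + 2*(3)*conj(-sqrt(2)) + 4*(-1)*conj(0) + 4*(1)*conj(0)]
      = (1/16)[(22) + (-6) + (6*sqrt(2)) + (0) + (-6*sqrt(2)) + (0) + (0)] = 16/16 = 1
  <chi_rho, chi_6> = (1/16)[1*(11)*conj(2) + 1*(3)*conj(2) + 2*(3)*conj(0) + 2*(3)*conj(-2) + 2*(3)*conj(0) + 4*(-1)*conj(0) + 4*(1)*conj(0)]
      = (1/16)[(22) + (6) + (0) + (-12) + (0) + (0) + (0)] = 16/16 = 1
  <chi_rho, chi_7> = (1/16)[1*(11)*conj(2) + 1*(3)*conj(-2) + 2*(3)*conj(-sqrt(2)) + 2*(3)*conj(0) + 2*(3)*conj(sqrt(2)) + 4*(-1)*conj(0) + 4*(1)*conj(0)]
      = (1/16)[(22) + (-6) + (-6*sqrt(2)) + (0) + (6*sqrt(2)) + (0) + (0)] = 16/16 = 1
Dimension check: dim(rho) = sum (mult * dim) = 2*1 + 2*1 + 0*1 + 1*1 + 1*2 + 1*2 + 1*2 = 11 = chi_rho(e) = 11.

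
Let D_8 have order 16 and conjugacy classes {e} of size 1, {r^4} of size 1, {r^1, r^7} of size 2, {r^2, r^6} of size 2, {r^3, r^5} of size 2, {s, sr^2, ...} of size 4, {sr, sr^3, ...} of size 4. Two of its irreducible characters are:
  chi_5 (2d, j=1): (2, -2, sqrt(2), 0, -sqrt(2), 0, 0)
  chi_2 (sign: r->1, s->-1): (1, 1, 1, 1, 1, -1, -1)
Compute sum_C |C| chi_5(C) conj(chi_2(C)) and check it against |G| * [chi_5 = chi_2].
Sum = 0; so <chi_5, chi_2> = 0 (distinct irreducibles are orthogonal).

Reasoning: Compute term by term over conjugacy classes (|C| * chi_5(C) * conj(chi_2(C))):
  1*(2)*conj(1) + 1*(-2)*conj(1) + 2*(sqrt(2))*conj(1) + 2*(0)*conj(1) + 2*(-sqrt(2))*conj(1) + 4*(0)*conj(-1) + 4*(0)*conj(-1)
  = (2) + (-2) + (2*sqrt(2)) + (0) + (-2*sqrt(2)) + (0) + (0)
  = 0.
Dividing by |G| = 16 gives 0/16 = 0, matching the row-orthogonality relation <chi_5, chi_2> = [chi_5 = chi_2].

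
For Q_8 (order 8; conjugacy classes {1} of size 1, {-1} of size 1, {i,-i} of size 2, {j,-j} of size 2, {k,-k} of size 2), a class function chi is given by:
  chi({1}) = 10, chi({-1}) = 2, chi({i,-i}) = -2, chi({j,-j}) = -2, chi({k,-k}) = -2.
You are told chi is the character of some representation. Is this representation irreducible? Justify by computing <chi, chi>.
Not irreducible (reducible): <chi, chi> = 16 > 1.

Explanation: <chi, chi> = (1/|G|) sum_C |C| * |chi(C)|^2 = (1/8)[1*|10|^2 + 1*|2|^2 + 2*|-2|^2 + 2*|-2|^2 + 2*|-2|^2]
  = (1/8)[(100) + (4) + (8) + (8) + (8)] = 128/8 = 16.
A character is irreducible iff <chi, chi> = 1, so this representation is reducible.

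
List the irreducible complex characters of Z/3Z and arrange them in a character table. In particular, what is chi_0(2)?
Character table of Z/3Z (irreps indexed chi_0,...,chi_2 with chi_k(m) = zeta_3^(k*m), zeta_3 = exp(2*pi*i/3)):
  irrep \ class  {0} (size 1)  {1} (size 1)    {2} (size 1)  
  chi_0          1             1               1             
  chi_1          1             exp(2*I*pi/3)   exp(-2*I*pi/3)
  chi_2          1             exp(-2*I*pi/3)  exp(2*I*pi/3) 

Spot check: chi_0(2) = zeta_3^(0*2) = zeta_3^0 = 1.

Justification: Z/3Z is abelian, so all 3 irreducible complex representations are 1-dimensional. They are given by chi_k(m) = zeta_3^(k*m) for k = 0,...,2. Row orthogonality: sum_m chi_k(m) conj(chi_l(m)) = 3 * [k = l].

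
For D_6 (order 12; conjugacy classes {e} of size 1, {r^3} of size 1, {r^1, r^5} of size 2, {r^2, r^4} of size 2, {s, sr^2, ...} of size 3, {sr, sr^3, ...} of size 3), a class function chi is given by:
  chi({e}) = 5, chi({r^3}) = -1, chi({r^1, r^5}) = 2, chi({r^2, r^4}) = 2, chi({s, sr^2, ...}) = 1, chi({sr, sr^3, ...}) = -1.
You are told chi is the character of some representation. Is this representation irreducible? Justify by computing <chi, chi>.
Not irreducible (reducible): <chi, chi> = 4 > 1.

Argument: <chi, chi> = (1/|G|) sum_C |C| * |chi(C)|^2 = (1/12)[1*|5|^2 + 1*|-1|^2 + 2*|2|^2 + 2*|2|^2 + 3*|1|^2 + 3*|-1|^2]
  = (1/12)[(25) + (1) + (8) + (8) + (3) + (3)] = 48/12 = 4.
A character is irreducible iff <chi, chi> = 1, so this representation is reducible.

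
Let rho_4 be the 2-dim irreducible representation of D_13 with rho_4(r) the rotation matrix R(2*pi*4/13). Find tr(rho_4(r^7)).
chi_{rho_4}(r^7) = 2*cos(2*pi*4*7/13) = 2*cos(56*pi/13)

Working: rho_4(r^7) is rotation by angle 2*pi*4*7/13, whose trace is 2*cos(2*pi*4*7/13) = 2*cos(56*pi/13).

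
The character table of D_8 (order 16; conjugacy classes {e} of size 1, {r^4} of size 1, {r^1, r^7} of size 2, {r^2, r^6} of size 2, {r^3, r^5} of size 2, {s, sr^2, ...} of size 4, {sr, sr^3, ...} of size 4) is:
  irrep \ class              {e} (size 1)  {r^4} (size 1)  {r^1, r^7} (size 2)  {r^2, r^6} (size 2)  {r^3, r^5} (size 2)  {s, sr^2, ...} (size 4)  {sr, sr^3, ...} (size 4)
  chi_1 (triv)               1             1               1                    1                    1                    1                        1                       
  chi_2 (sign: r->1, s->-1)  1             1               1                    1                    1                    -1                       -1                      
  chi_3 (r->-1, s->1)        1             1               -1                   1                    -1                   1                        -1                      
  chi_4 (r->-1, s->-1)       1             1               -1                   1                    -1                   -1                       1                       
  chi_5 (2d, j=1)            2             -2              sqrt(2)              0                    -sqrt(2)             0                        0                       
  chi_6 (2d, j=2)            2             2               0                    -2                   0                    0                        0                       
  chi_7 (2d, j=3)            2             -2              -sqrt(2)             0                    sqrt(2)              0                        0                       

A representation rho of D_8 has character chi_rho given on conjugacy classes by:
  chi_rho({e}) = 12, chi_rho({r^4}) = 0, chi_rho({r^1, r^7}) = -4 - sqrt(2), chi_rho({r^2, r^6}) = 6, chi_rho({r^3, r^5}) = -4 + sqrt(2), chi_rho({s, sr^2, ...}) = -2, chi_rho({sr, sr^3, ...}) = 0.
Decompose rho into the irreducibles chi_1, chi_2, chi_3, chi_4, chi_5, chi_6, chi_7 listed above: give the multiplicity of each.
Multiplicities: chi_1: 0, chi_2: 1, chi_3: 2, chi_4: 3, chi_5: 1, chi_6: 0, chi_7: 2.

Proof sketch: Use <chi_rho, chi> = (1/|G|) sum_C |C| * chi_rho(C) * conj(chi(C)) with |G| = 16 for each irreducible chi in the table:
  <chi_rho, chi_1> = (1/16)[1*(12)*conj(1) + 1*(0)*conj(1) + 2*(-4 - sqrt(2))*conj(1) + 2*(6)*conj(1) + 2*(-4 + sqrt(2))*conj(1) + 4*(-2)*conj(1) + 4*(0)*conj(1)]
      = (1/16)[(12) + (0) + (-8 - 2*sqrt(2)) + (12) + (-8 + 2*sqrt(2)) + (-8) + (0)] = 0/16 = 0
  <chi_rho, chi_2> = (1/16)[1*(12)*conj(1) + 1*(0)*conj(1) + 2*(-4 - sqrt(2))*conj(1) + 2*(6)*conj(1) + 2*(-4 + sqrt(2))*conj(1) + 4*(-2)*conj(-1) + 4*(0)*conj(-1)]
      = (1/16)[(12) + (0) + (-8 - 2*sqrt(2)) + (12) + (-8 + 2*sqrt(2)) + (8) + (0)] = 16/16 = 1
  <chi_rho, chi_3> = (1/16)[1*(12)*conj(1) + 1*(0)*conj(1) + 2*(-4 - sqrt(2))*conj(-1) + 2*(6)*conj(1) + 2*(-4 + sqrt(2))*conj(-1) + 4*(-2)*conj(1) + 4*(0)*conj(-1)]
      = (1/16)[(12) + (0) + (2*sqrt(2) + 8) + (12) + (8 - 2*sqrt(2)) + (-8) + (0)] = 32/16 = 2
  <chi_rho, chi_4> = (1/16)[1*(12)*conj(1) + 1*(0)*conj(1) + 2*(-4 - sqrt(2))*conj(-1) + 2*(6)*conj(1) + 2*(-4 + sqrt(2))*conj(-1) + 4*(-2)*conj(-1) + 4*(0)*conj(1)]
      = (1/16)[(12) + (0) + (2*sqrt(2) + 8) + (12) + (8 - 2*sqrt(2)) + (8) + (0)] = 48/16 = 3
  <chi_rho, chi_5> = (1/16)[1*(12)*conj(2) + 1*(0)*conj(-2) + 2*(-4 - sqrt(2))*conj(sqrt(2)) + 2*(6)*conj(0) + 2*(-4 + sqrt(2))*conj(-sqrt(2)) + 4*(-2)*conj(0) + 4*(0)*conj(0)]
      = (1/16)[(24) + (0) + (-8*sqrt(2) - 4) + (0) + (-4 + 8*sqrt(2)) + (0) + (0)] = 16/16 = 1
  <chi_rho, chi_6> = (1/16)[1*(12)*conj(2) + 1*(0)*conj(2) + 2*(-4 - sqrt(2))*conj(0) + 2*(6)*conj(-2) + 2*(-4 + sqrt(2))*conj(0) + 4*(-2)*conj(0) + 4*(0)*conj(0)]
      = (1/16)[(24) + (0) + (0) + (-24) + (0) + (0) + (0)] = 0/16 = 0
  <chi_rho, chi_7> = (1/16)[1*(12)*conj(2) + 1*(0)*conj(-2) + 2*(-4 - sqrt(2))*conj(-sqrt(2)) + 2*(6)*conj(0) + 2*(-4 + sqrt(2))*conj(sqrt(2)) + 4*(-2)*conj(0) + 4*(0)*conj(0)]
      = (1/16)[(24) + (0) + (4 + 8*sqrt(2)) + (0) + (4 - 8*sqrt(2)) + (0) + (0)] = 32/16 = 2
Dimension check: dim(rho) = sum (mult * dim) = 0*1 + 1*1 + 2*1 + 3*1 + 1*2 + 0*2 + 2*2 = 12 = chi_rho(e) = 12.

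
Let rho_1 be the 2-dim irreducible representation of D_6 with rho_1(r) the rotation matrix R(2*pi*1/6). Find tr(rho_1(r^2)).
chi_{rho_1}(r^2) = 2*cos(2*pi*1*2/6) = -1

Details: rho_1(r^2) is rotation by angle 2*pi*1*2/6, whose trace is 2*cos(2*pi*1*2/6) = -1.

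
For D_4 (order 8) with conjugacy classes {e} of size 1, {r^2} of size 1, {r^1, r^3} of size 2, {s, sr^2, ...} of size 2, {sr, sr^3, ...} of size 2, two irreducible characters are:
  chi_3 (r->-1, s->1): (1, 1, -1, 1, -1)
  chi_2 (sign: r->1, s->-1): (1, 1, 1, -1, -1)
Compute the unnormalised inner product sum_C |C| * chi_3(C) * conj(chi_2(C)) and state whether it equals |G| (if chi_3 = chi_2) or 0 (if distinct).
Sum = 0; so <chi_3, chi_2> = 0 (distinct irreducibles are orthogonal).

Proof sketch: Compute term by term over conjugacy classes (|C| * chi_3(C) * conj(chi_2(C))):
  1*(1)*conj(1) + 1*(1)*conj(1) + 2*(-1)*conj(1) + 2*(1)*conj(-1) + 2*(-1)*conj(-1)
  = (1) + (1) + (-2) + (-2) + (2)
  = 0.
Dividing by |G| = 8 gives 0/8 = 0, matching the row-orthogonality relation <chi_3, chi_2> = [chi_3 = chi_2].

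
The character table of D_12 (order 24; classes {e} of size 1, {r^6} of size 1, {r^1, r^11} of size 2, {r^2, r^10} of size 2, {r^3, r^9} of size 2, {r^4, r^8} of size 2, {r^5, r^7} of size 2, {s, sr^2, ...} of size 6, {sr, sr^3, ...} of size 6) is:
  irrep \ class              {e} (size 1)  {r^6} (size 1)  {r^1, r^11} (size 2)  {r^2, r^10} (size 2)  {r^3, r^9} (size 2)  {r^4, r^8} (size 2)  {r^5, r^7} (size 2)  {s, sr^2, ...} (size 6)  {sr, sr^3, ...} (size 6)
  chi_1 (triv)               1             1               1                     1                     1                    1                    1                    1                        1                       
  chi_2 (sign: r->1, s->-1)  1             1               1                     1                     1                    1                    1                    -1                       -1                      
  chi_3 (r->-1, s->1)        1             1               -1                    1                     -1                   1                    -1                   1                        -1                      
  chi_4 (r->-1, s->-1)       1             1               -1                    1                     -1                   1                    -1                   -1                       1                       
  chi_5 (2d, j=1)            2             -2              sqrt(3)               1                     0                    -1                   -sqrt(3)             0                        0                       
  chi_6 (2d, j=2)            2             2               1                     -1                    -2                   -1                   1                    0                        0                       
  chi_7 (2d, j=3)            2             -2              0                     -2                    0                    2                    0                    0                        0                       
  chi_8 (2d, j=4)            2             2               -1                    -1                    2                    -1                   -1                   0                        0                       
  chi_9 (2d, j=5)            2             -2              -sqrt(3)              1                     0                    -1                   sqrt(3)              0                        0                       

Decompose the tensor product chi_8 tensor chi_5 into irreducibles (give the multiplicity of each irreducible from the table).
chi_8 tensor chi_5 = chi_7 + chi_9 (all other irreducibles have multiplicity 0).

Derivation: The character of a tensor product is the pointwise product (chi_8 * chi_5)(C) = chi_8(C) * chi_5(C):
  {e}: (2)*(2), {r^6}: (2)*(-2), {r^1, r^11}: (-1)*(sqrt(3)), {r^2, r^10}: (-1)*(1), {r^3, r^9}: (2)*(0), {r^4, r^8}: (-1)*(-1), {r^5, r^7}: (-1)*(-sqrt(3)), {s, sr^2, ...}: (0)*(0), {sr, sr^3, ...}: (0)*(0)
so (chi_8 * chi_5) takes values
  {e} -> 4, {r^6} -> -4, {r^1, r^11} -> -sqrt(3), {r^2, r^10} -> -1, {r^3, r^9} -> 0, {r^4, r^8} -> 1, {r^5, r^7} -> sqrt(3), {s, sr^2, ...} -> 0, {sr, sr^3, ...} -> 0.
Now take the inner product of this character with each irreducible chi from the table, <chi_8*chi_5, chi> = (1/24) sum_C |C| (chi_8*chi_5)(C) conj(chi(C)):
  <chi_8*chi_5, chi_1> = (1/24)[1*(4)*conj(1) + 1*(-4)*conj(1) + 2*(-sqrt(3))*conj(1) + 2*(-1)*conj(1) + 2*(0)*conj(1) + 2*(1)*conj(1) + 2*(sqrt(3))*conj(1) + 6*(0)*conj(1) + 6*(0)*conj(1)]
      = (1/24)[(4) + (-4) + (-2*sqrt(3)) + (-2) + (0) + (2) + (2*sqrt(3)) + (0) + (0)] = 0/24 = 0
  <chi_8*chi_5, chi_2> = (1/24)[1*(4)*conj(1) + 1*(-4)*conj(1) + 2*(-sqrt(3))*conj(1) + 2*(-1)*conj(1) + 2*(0)*conj(1) + 2*(1)*conj(1) + 2*(sqrt(3))*conj(1) + 6*(0)*conj(-1) + 6*(0)*conj(-1)]
      = (1/24)[(4) + (-4) + (-2*sqrt(3)) + (-2) + (0) + (2) + (2*sqrt(3)) + (0) + (0)] = 0/24 = 0
  <chi_8*chi_5, chi_3> = (1/24)[1*(4)*conj(1) + 1*(-4)*conj(1) + 2*(-sqrt(3))*conj(-1) + 2*(-1)*conj(1) + 2*(0)*conj(-1) + 2*(1)*conj(1) + 2*(sqrt(3))*conj(-1) + 6*(0)*conj(1) + 6*(0)*conj(-1)]
      = (1/24)[(4) + (-4) + (2*sqrt(3)) + (-2) + (0) + (2) + (-2*sqrt(3)) + (0) + (0)] = 0/24 = 0
  <chi_8*chi_5, chi_4> = (1/24)[1*(4)*conj(1) + 1*(-4)*conj(1) + 2*(-sqrt(3))*conj(-1) + 2*(-1)*conj(1) + 2*(0)*conj(-1) + 2*(1)*conj(1) + 2*(sqrt(3))*conj(-1) + 6*(0)*conj(-1) + 6*(0)*conj(1)]
      = (1/24)[(4) + (-4) + (2*sqrt(3)) + (-2) + (0) + (2) + (-2*sqrt(3)) + (0) + (0)] = 0/24 = 0
  <chi_8*chi_5, chi_5> = (1/24)[1*(4)*conj(2) + 1*(-4)*conj(-2) + 2*(-sqrt(3))*conj(sqrt(3)) + 2*(-1)*conj(1) + 2*(0)*conj(0) + 2*(1)*conj(-1) + 2*(sqrt(3))*conj(-sqrt(3)) + 6*(0)*conj(0) + 6*(0)*conj(0)]
      = (1/24)[(8) + (8) + (-6) + (-2) + (0) + (-2) + (-6) + (0) + (0)] = 0/24 = 0
  <chi_8*chi_5, chi_6> = (1/24)[1*(4)*conj(2) + 1*(-4)*conj(2) + 2*(-sqrt(3))*conj(1) + 2*(-1)*conj(-1) + 2*(0)*conj(-2) + 2*(1)*conj(-1) + 2*(sqrt(3))*conj(1) + 6*(0)*conj(0) + 6*(0)*conj(0)]
      = (1/24)[(8) + (-8) + (-2*sqrt(3)) + (2) + (0) + (-2) + (2*sqrt(3)) + (0) + (0)] = 0/24 = 0
  <chi_8*chi_5, chi_7> = (1/24)[1*(4)*conj(2) + 1*(-4)*conj(-2) + 2*(-sqrt(3))*conj(0) + 2*(-1)*conj(-2) + 2*(0)*conj(0) + 2*(1)*conj(2) + 2*(sqrt(3))*conj(0) + 6*(0)*conj(0) + 6*(0)*conj(0)]
      = (1/24)[(8) + (8) + (0) + (4) + (0) + (4) + (0) + (0) + (0)] = 24/24 = 1
  <chi_8*chi_5, chi_8> = (1/24)[1*(4)*conj(2) + 1*(-4)*conj(2) + 2*(-sqrt(3))*conj(-1) + 2*(-1)*conj(-1) + 2*(0)*conj(2) + 2*(1)*conj(-1) + 2*(sqrt(3))*conj(-1) + 6*(0)*conj(0) + 6*(0)*conj(0)]
      = (1/24)[(8) + (-8) + (2*sqrt(3)) + (2) + (0) + (-2) + (-2*sqrt(3)) + (0) + (0)] = 0/24 = 0
  <chi_8*chi_5, chi_9> = (1/24)[1*(4)*conj(2) + 1*(-4)*conj(-2) + 2*(-sqrt(3))*conj(-sqrt(3)) + 2*(-1)*conj(1) + 2*(0)*conj(0) + 2*(1)*conj(-1) + 2*(sqrt(3))*conj(sqrt(3)) + 6*(0)*conj(0) + 6*(0)*conj(0)]
      = (1/24)[(8) + (8) + (6) + (-2) + (0) + (-2) + (6) + (0) + (0)] = 24/24 = 1
Hence the multiplicities are chi_7: 1, chi_9: 1. Dimension check: dim(chi_8)*dim(chi_5) = 2*2 = 4 and sum (mult * dim) = 1*2 + 1*2 = 4.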